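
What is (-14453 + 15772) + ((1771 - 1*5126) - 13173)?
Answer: -15209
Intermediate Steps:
(-14453 + 15772) + ((1771 - 1*5126) - 13173) = 1319 + ((1771 - 5126) - 13173) = 1319 + (-3355 - 13173) = 1319 - 16528 = -15209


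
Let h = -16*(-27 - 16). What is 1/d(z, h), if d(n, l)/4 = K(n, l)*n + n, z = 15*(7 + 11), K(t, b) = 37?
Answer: 1/41040 ≈ 2.4366e-5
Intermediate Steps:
h = 688 (h = -16*(-43) = 688)
z = 270 (z = 15*18 = 270)
d(n, l) = 152*n (d(n, l) = 4*(37*n + n) = 4*(38*n) = 152*n)
1/d(z, h) = 1/(152*270) = 1/41040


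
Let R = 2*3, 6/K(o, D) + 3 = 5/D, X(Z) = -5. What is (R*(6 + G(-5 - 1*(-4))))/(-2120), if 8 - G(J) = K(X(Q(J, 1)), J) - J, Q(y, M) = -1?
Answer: -33/848 ≈ -0.038915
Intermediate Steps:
K(o, D) = 6/(-3 + 5/D)
R = 6
G(J) = 8 + J + 6*J/(-5 + 3*J) (G(J) = 8 - (-6*J/(-5 + 3*J) - J) = 8 - (-J - 6*J/(-5 + 3*J)) = 8 + (J + 6*J/(-5 + 3*J)) = 8 + J + 6*J/(-5 + 3*J))
(R*(6 + G(-5 - 1*(-4))))/(-2120) = (6*(6 + (-40 + 3*(-5 - 1*(-4))² + 25*(-5 - 1*(-4)))/(-5 + 3*(-5 - 1*(-4)))))/(-2120) = (6*(6 + (-40 + 3*(-5 + 4)² + 25*(-5 + 4))/(-5 + 3*(-5 + 4))))*(-1/2120) = (6*(6 + (-40 + 3*(-1)² + 25*(-1))/(-5 + 3*(-1))))*(-1/2120) = (6*(6 + (-40 + 3*1 - 25)/(-5 - 3)))*(-1/2120) = (6*(6 + (-40 + 3 - 25)/(-8)))*(-1/2120) = (6*(6 - ⅛*(-62)))*(-1/2120) = (6*(6 + 31/4))*(-1/2120) = (6*(55/4))*(-1/2120) = (165/2)*(-1/2120) = -33/848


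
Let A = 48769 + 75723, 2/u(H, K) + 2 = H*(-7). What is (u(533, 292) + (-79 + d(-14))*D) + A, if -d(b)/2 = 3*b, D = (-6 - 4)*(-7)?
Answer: 466035184/3733 ≈ 1.2484e+5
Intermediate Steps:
u(H, K) = 2/(-2 - 7*H) (u(H, K) = 2/(-2 + H*(-7)) = 2/(-2 - 7*H))
D = 70 (D = -10*(-7) = 70)
d(b) = -6*b
A = 124492
(u(533, 292) + (-79 + d(-14))*D) + A = (-2/(2 + 7*533) + (-79 - 6*(-14))*70) + 124492 = (-2/(2 + 3731) + (-79 + 84)*70) + 124492 = (-2/3733 + 5*70) + 124492 = (-2*1/3733 + 350) + 124492 = (-2/3733 + 350) + 124492 = 1306548/3733 + 124492 = 466035184/3733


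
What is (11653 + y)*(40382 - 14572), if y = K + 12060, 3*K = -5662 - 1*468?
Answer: 1677882290/3 ≈ 5.5929e+8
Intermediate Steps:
K = -6130/3 (K = (-5662 - 1*468)/3 = (-5662 - 468)/3 = (⅓)*(-6130) = -6130/3 ≈ -2043.3)
y = 30050/3 (y = -6130/3 + 12060 = 30050/3 ≈ 10017.)
(11653 + y)*(40382 - 14572) = (11653 + 30050/3)*(40382 - 14572) = (65009/3)*25810 = 1677882290/3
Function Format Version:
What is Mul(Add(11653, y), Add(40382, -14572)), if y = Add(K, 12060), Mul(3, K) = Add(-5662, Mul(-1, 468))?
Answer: Rational(1677882290, 3) ≈ 5.5929e+8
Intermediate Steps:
K = Rational(-6130, 3) (K = Mul(Rational(1, 3), Add(-5662, Mul(-1, 468))) = Mul(Rational(1, 3), Add(-5662, -468)) = Mul(Rational(1, 3), -6130) = Rational(-6130, 3) ≈ -2043.3)
y = Rational(30050, 3) (y = Add(Rational(-6130, 3), 12060) = Rational(30050, 3) ≈ 10017.)
Mul(Add(11653, y), Add(40382, -14572)) = Mul(Add(11653, Rational(30050, 3)), Add(40382, -14572)) = Mul(Rational(65009, 3), 25810) = Rational(1677882290, 3)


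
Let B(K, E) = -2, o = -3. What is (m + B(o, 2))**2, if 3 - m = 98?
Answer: 9409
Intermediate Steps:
m = -95 (m = 3 - 1*98 = 3 - 98 = -95)
(m + B(o, 2))**2 = (-95 - 2)**2 = (-97)**2 = 9409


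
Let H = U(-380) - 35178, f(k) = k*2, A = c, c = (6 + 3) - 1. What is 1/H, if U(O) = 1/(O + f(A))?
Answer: -364/12804793 ≈ -2.8427e-5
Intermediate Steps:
c = 8 (c = 9 - 1 = 8)
A = 8
f(k) = 2*k
U(O) = 1/(16 + O) (U(O) = 1/(O + 2*8) = 1/(O + 16) = 1/(16 + O))
H = -12804793/364 (H = 1/(16 - 380) - 35178 = 1/(-364) - 35178 = -1/364 - 35178 = -12804793/364 ≈ -35178.)
1/H = 1/(-12804793/364) = -364/12804793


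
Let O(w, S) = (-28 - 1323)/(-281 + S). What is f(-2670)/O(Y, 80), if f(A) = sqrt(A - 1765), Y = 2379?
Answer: 201*I*sqrt(4435)/1351 ≈ 9.908*I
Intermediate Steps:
O(w, S) = -1351/(-281 + S)
f(A) = sqrt(-1765 + A)
f(-2670)/O(Y, 80) = sqrt(-1765 - 2670)/((-1351/(-281 + 80))) = sqrt(-4435)/((-1351/(-201))) = (I*sqrt(4435))/((-1351*(-1/201))) = (I*sqrt(4435))/(1351/201) = (I*sqrt(4435))*(201/1351) = 201*I*sqrt(4435)/1351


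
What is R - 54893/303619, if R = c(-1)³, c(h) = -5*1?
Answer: -38007268/303619 ≈ -125.18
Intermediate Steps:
c(h) = -5
R = -125 (R = (-5)³ = -125)
R - 54893/303619 = -125 - 54893/303619 = -38007268/303619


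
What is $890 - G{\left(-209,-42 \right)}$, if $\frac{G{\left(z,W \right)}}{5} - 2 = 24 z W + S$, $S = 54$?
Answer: $-1052750$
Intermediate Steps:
$G{\left(z,W \right)} = 280 + 120 W z$ ($G{\left(z,W \right)} = 10 + 5 \left(24 z W + 54\right) = 10 + 5 \left(24 W z + 54\right) = 10 + 5 \left(54 + 24 W z\right) = 10 + \left(270 + 120 W z\right) = 280 + 120 W z$)
$890 - G{\left(-209,-42 \right)} = 890 - \left(280 + 120 \left(-42\right) \left(-209\right)\right) = 890 - \left(280 + 1053360\right) = 890 - 1053640 = -1052750$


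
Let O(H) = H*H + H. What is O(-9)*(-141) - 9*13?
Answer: -10269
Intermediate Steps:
O(H) = H + H² (O(H) = H² + H = H + H²)
O(-9)*(-141) - 9*13 = -9*(1 - 9)*(-141) - 9*13 = -9*(-8)*(-141) - 117 = 72*(-141) - 117 = -10152 - 117 = -10269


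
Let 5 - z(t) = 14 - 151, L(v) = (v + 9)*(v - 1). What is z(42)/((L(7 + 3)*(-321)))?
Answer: -142/54891 ≈ -0.0025869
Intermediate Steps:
L(v) = (-1 + v)*(9 + v) (L(v) = (9 + v)*(-1 + v) = (-1 + v)*(9 + v))
z(t) = 142 (z(t) = 5 - (14 - 151) = 5 - 1*(-137) = 5 + 137 = 142)
z(42)/((L(7 + 3)*(-321))) = 142/(((-9 + (7 + 3)² + 8*(7 + 3))*(-321))) = 142/(((-9 + 10² + 8*10)*(-321))) = 142/(((-9 + 100 + 80)*(-321))) = 142/((171*(-321))) = 142/(-54891) = 142*(-1/54891) = -142/54891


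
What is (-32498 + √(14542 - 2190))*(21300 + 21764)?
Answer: -1399493872 + 344512*√193 ≈ -1.3947e+9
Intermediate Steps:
(-32498 + √(14542 - 2190))*(21300 + 21764) = (-32498 + √12352)*43064 = (-32498 + 8*√193)*43064 = -1399493872 + 344512*√193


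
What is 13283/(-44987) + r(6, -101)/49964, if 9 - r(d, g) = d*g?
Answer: -636004807/2247730468 ≈ -0.28295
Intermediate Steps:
r(d, g) = 9 - d*g
13283/(-44987) + r(6, -101)/49964 = 13283/(-44987) + (9 - 1*6*(-101))/49964 = 13283*(-1/44987) + (9 + 606)*(1/49964) = -13283/44987 + 615*(1/49964) = -13283/44987 + 615/49964 = -636004807/2247730468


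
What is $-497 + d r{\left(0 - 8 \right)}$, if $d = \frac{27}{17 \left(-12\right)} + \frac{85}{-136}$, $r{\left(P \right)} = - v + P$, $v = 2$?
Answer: $- \frac{33281}{68} \approx -489.43$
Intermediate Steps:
$r{\left(P \right)} = -2 + P$ ($r{\left(P \right)} = \left(-1\right) 2 + P = -2 + P$)
$d = - \frac{103}{136}$ ($d = \frac{27}{-204} + 85 \left(- \frac{1}{136}\right) = 27 \left(- \frac{1}{204}\right) - \frac{5}{8} = - \frac{9}{68} - \frac{5}{8} = - \frac{103}{136} \approx -0.75735$)
$-497 + d r{\left(0 - 8 \right)} = -497 - \frac{103 \left(-2 + \left(0 - 8\right)\right)}{136} = -497 - \frac{103 \left(-2 - 8\right)}{136} = -497 - - \frac{515}{68} = -497 + \frac{515}{68} = - \frac{33281}{68}$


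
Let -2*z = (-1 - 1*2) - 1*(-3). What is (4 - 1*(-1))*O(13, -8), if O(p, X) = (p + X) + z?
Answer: 25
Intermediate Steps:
z = 0 (z = -((-1 - 1*2) - 1*(-3))/2 = -((-1 - 2) + 3)/2 = -(-3 + 3)/2 = -½*0 = 0)
O(p, X) = X + p (O(p, X) = (p + X) + 0 = (X + p) + 0 = X + p)
(4 - 1*(-1))*O(13, -8) = (4 - 1*(-1))*(-8 + 13) = (4 + 1)*5 = 5*5 = 25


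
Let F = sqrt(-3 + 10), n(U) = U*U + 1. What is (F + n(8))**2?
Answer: (65 + sqrt(7))**2 ≈ 4575.9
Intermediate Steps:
n(U) = 1 + U**2 (n(U) = U**2 + 1 = 1 + U**2)
F = sqrt(7) ≈ 2.6458
(F + n(8))**2 = (sqrt(7) + (1 + 8**2))**2 = (sqrt(7) + (1 + 64))**2 = (sqrt(7) + 65)**2 = (65 + sqrt(7))**2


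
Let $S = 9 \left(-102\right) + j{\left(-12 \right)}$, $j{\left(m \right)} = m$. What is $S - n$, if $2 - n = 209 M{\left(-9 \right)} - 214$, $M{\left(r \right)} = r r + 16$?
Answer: $19127$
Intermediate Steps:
$M{\left(r \right)} = 16 + r^{2}$ ($M{\left(r \right)} = r^{2} + 16 = 16 + r^{2}$)
$n = -20057$ ($n = 2 - \left(209 \left(16 + \left(-9\right)^{2}\right) - 214\right) = 2 - \left(209 \left(16 + 81\right) - 214\right) = 2 - \left(209 \cdot 97 - 214\right) = 2 - \left(20273 - 214\right) = 2 - 20059 = -20057$)
$S = -930$ ($S = 9 \left(-102\right) - 12 = -918 - 12 = -930$)
$S - n = -930 - -20057 = -930 + 20057 = 19127$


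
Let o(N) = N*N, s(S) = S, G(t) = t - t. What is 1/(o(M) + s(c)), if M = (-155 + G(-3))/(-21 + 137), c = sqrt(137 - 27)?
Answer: -64656080/3867966467 + 181063936*sqrt(110)/19339832335 ≈ 0.081476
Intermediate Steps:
G(t) = 0
c = sqrt(110) ≈ 10.488
M = -155/116 (M = (-155 + 0)/(-21 + 137) = -155/116 ≈ -1.3362)
o(N) = N**2
1/(o(M) + s(c)) = 1/((-155/116)**2 + sqrt(110)) = 1/(24025/13456 + sqrt(110))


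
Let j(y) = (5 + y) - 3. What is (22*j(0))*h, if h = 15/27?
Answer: 220/9 ≈ 24.444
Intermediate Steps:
h = 5/9 (h = 15*(1/27) = 5/9 ≈ 0.55556)
j(y) = 2 + y
(22*j(0))*h = (22*(2 + 0))*(5/9) = (22*2)*(5/9) = 44*(5/9) = 220/9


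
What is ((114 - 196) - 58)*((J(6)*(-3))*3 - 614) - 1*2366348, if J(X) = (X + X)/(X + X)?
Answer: -2279128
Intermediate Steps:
J(X) = 1 (J(X) = (2*X)/((2*X)) = (2*X)*(1/(2*X)) = 1)
((114 - 196) - 58)*((J(6)*(-3))*3 - 614) - 1*2366348 = ((114 - 196) - 58)*((1*(-3))*3 - 614) - 1*2366348 = (-82 - 58)*(-3*3 - 614) - 2366348 = -140*(-9 - 614) - 2366348 = -140*(-623) - 2366348 = 87220 - 2366348 = -2279128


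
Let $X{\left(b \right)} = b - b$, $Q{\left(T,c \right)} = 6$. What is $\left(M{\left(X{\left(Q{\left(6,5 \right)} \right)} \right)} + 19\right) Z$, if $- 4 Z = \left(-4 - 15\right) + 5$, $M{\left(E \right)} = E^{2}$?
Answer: $\frac{133}{2} \approx 66.5$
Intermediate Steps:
$X{\left(b \right)} = 0$
$Z = \frac{7}{2}$ ($Z = - \frac{\left(-4 - 15\right) + 5}{4} = - \frac{-19 + 5}{4} = \left(- \frac{1}{4}\right) \left(-14\right) = \frac{7}{2} \approx 3.5$)
$\left(M{\left(X{\left(Q{\left(6,5 \right)} \right)} \right)} + 19\right) Z = \left(0^{2} + 19\right) \frac{7}{2} = \left(0 + 19\right) \frac{7}{2} = 19 \cdot \frac{7}{2} = \frac{133}{2}$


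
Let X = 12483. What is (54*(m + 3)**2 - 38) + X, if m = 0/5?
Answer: 12931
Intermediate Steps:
m = 0 (m = 0*(1/5) = 0)
(54*(m + 3)**2 - 38) + X = (54*(0 + 3)**2 - 38) + 12483 = (54*3**2 - 38) + 12483 = (54*9 - 38) + 12483 = (486 - 38) + 12483 = 448 + 12483 = 12931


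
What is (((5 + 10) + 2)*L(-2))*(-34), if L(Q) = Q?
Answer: 1156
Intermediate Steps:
(((5 + 10) + 2)*L(-2))*(-34) = (((5 + 10) + 2)*(-2))*(-34) = ((15 + 2)*(-2))*(-34) = (17*(-2))*(-34) = -34*(-34) = 1156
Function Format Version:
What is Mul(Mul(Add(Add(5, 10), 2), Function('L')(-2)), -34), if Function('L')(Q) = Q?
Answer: 1156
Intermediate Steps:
Mul(Mul(Add(Add(5, 10), 2), Function('L')(-2)), -34) = Mul(Mul(Add(Add(5, 10), 2), -2), -34) = Mul(Mul(Add(15, 2), -2), -34) = Mul(Mul(17, -2), -34) = Mul(-34, -34) = 1156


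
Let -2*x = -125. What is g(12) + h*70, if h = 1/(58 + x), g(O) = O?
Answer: 3032/241 ≈ 12.581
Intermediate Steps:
x = 125/2 (x = -½*(-125) = 125/2 ≈ 62.500)
h = 2/241 (h = 1/(58 + 125/2) = 1/(241/2) = 2/241 ≈ 0.0082988)
g(12) + h*70 = 12 + (2/241)*70 = 12 + 140/241 = 3032/241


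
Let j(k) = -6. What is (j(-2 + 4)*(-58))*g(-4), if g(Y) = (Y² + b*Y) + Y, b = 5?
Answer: -2784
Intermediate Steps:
g(Y) = Y² + 6*Y (g(Y) = (Y² + 5*Y) + Y = Y² + 6*Y)
(j(-2 + 4)*(-58))*g(-4) = (-6*(-58))*(-4*(6 - 4)) = 348*(-4*2) = 348*(-8) = -2784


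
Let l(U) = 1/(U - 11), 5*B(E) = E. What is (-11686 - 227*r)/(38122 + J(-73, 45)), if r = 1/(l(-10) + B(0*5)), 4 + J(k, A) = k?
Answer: -6919/38045 ≈ -0.18186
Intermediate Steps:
B(E) = E/5
J(k, A) = -4 + k
l(U) = 1/(-11 + U)
r = -21 (r = 1/(1/(-11 - 10) + (0*5)/5) = 1/(1/(-21) + (⅕)*0) = 1/(-1/21 + 0) = 1/(-1/21) = -21)
(-11686 - 227*r)/(38122 + J(-73, 45)) = (-11686 - 227*(-21))/(38122 + (-4 - 73)) = (-11686 + 4767)/(38122 - 77) = -6919/38045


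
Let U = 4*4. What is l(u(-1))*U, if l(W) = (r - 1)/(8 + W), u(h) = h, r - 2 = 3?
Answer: 64/7 ≈ 9.1429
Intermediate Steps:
r = 5 (r = 2 + 3 = 5)
l(W) = 4/(8 + W) (l(W) = (5 - 1)/(8 + W) = 4/(8 + W))
U = 16
l(u(-1))*U = (4/(8 - 1))*16 = (4/7)*16 = 64/7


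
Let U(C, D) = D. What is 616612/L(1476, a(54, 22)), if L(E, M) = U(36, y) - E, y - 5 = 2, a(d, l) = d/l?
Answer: -616612/1469 ≈ -419.75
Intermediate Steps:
y = 7 (y = 5 + 2 = 7)
L(E, M) = 7 - E
616612/L(1476, a(54, 22)) = 616612/(7 - 1*1476) = 616612/(7 - 1476) = 616612/(-1469) = 616612*(-1/1469) = -616612/1469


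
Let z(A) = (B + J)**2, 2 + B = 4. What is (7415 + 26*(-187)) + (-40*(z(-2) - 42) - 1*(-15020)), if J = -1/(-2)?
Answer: 19003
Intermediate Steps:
B = 2 (B = -2 + 4 = 2)
J = 1/2 (J = -1*(-1/2) = 1/2 ≈ 0.50000)
z(A) = 25/4 (z(A) = (2 + 1/2)**2 = (5/2)**2 = 25/4)
(7415 + 26*(-187)) + (-40*(z(-2) - 42) - 1*(-15020)) = (7415 + 26*(-187)) + (-40*(25/4 - 42) - 1*(-15020)) = (7415 - 4862) + (-40*(-143/4) + 15020) = 2553 + (1430 + 15020) = 2553 + 16450 = 19003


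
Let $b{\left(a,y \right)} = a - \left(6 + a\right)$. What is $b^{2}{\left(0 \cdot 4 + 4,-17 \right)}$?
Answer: $36$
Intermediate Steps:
$b{\left(a,y \right)} = -6$
$b^{2}{\left(0 \cdot 4 + 4,-17 \right)} = \left(-6\right)^{2} = 36$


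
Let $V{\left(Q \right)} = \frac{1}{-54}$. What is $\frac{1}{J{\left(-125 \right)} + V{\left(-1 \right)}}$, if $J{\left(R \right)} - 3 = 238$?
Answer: $\frac{54}{13013} \approx 0.0041497$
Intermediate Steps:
$J{\left(R \right)} = 241$ ($J{\left(R \right)} = 3 + 238 = 241$)
$V{\left(Q \right)} = - \frac{1}{54}$
$\frac{1}{J{\left(-125 \right)} + V{\left(-1 \right)}} = \frac{1}{241 - \frac{1}{54}} = \frac{1}{\frac{13013}{54}} = \frac{54}{13013}$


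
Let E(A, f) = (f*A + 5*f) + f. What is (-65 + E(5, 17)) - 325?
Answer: -203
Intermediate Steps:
E(A, f) = 6*f + A*f (E(A, f) = (A*f + 5*f) + f = (5*f + A*f) + f = 6*f + A*f)
(-65 + E(5, 17)) - 325 = (-65 + 17*(6 + 5)) - 325 = (-65 + 17*11) - 325 = (-65 + 187) - 325 = 122 - 325 = -203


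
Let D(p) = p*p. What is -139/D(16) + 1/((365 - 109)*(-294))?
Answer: -40867/75264 ≈ -0.54298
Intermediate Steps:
D(p) = p²
-139/D(16) + 1/((365 - 109)*(-294)) = -139/(16²) + 1/((365 - 109)*(-294)) = -139/256 - 1/294/256 = -139*1/256 + (1/256)*(-1/294) = -139/256 - 1/75264 = -40867/75264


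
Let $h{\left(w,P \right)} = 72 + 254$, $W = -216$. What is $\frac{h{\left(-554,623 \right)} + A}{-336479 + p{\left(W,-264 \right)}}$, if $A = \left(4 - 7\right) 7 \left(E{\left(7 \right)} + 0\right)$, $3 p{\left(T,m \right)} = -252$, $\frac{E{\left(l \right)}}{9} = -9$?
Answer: $- \frac{2027}{336563} \approx -0.0060226$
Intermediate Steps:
$E{\left(l \right)} = -81$ ($E{\left(l \right)} = 9 \left(-9\right) = -81$)
$p{\left(T,m \right)} = -84$ ($p{\left(T,m \right)} = \frac{1}{3} \left(-252\right) = -84$)
$h{\left(w,P \right)} = 326$
$A = 1701$ ($A = \left(4 - 7\right) 7 \left(-81 + 0\right) = \left(-3\right) 7 \left(-81\right) = \left(-21\right) \left(-81\right) = 1701$)
$\frac{h{\left(-554,623 \right)} + A}{-336479 + p{\left(W,-264 \right)}} = \frac{326 + 1701}{-336479 - 84} = \frac{2027}{-336563} = 2027 \left(- \frac{1}{336563}\right) = - \frac{2027}{336563}$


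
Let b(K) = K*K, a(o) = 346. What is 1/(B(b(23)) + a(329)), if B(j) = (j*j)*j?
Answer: 1/148036235 ≈ 6.7551e-9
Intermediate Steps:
b(K) = K²
B(j) = j³ (B(j) = j²*j = j³)
1/(B(b(23)) + a(329)) = 1/((23²)³ + 346) = 1/(529³ + 346) = 1/(148035889 + 346) = 1/148036235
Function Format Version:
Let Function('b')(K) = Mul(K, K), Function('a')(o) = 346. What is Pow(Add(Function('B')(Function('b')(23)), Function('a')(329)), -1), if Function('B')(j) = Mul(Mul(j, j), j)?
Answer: Rational(1, 148036235) ≈ 6.7551e-9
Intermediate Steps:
Function('b')(K) = Pow(K, 2)
Function('B')(j) = Pow(j, 3) (Function('B')(j) = Mul(Pow(j, 2), j) = Pow(j, 3))
Pow(Add(Function('B')(Function('b')(23)), Function('a')(329)), -1) = Pow(Add(Pow(Pow(23, 2), 3), 346), -1) = Pow(Add(Pow(529, 3), 346), -1) = Pow(Add(148035889, 346), -1) = Pow(148036235, -1) = Rational(1, 148036235)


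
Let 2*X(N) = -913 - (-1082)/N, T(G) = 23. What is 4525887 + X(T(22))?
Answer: 208170885/46 ≈ 4.5255e+6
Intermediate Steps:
X(N) = -913/2 + 541/N (X(N) = (-913 - (-1082)/N)/2 = (-913 + 1082/N)/2 = -913/2 + 541/N)
4525887 + X(T(22)) = 4525887 + (-913/2 + 541/23) = 4525887 - 19917/46 = 208170885/46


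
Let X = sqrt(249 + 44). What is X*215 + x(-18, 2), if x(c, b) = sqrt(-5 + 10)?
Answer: sqrt(5) + 215*sqrt(293) ≈ 3682.4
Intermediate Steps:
X = sqrt(293) ≈ 17.117
x(c, b) = sqrt(5)
X*215 + x(-18, 2) = sqrt(293)*215 + sqrt(5) = 215*sqrt(293) + sqrt(5) = sqrt(5) + 215*sqrt(293)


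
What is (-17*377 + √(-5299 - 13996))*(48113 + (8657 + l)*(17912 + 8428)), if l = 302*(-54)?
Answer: 1291280365843 - 201479227*I*√19295 ≈ 1.2913e+12 - 2.7987e+10*I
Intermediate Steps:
l = -16308
(-17*377 + √(-5299 - 13996))*(48113 + (8657 + l)*(17912 + 8428)) = (-17*377 + √(-5299 - 13996))*(48113 + (8657 - 16308)*(17912 + 8428)) = (-6409 + √(-19295))*(48113 - 7651*26340) = (-6409 + I*√19295)*(48113 - 201527340) = (-6409 + I*√19295)*(-201479227) = 1291280365843 - 201479227*I*√19295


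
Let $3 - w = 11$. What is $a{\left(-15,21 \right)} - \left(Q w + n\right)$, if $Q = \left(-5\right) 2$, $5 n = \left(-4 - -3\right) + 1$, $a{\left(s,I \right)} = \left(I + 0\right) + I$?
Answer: $-38$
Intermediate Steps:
$w = -8$ ($w = 3 - 11 = -8$)
$a{\left(s,I \right)} = 2 I$ ($a{\left(s,I \right)} = I + I = 2 I$)
$n = 0$ ($n = \frac{\left(-4 - -3\right) + 1}{5} = \frac{\left(-4 + 3\right) + 1}{5} = \frac{-1 + 1}{5} = \frac{1}{5} \cdot 0 = 0$)
$Q = -10$
$a{\left(-15,21 \right)} - \left(Q w + n\right) = 2 \cdot 21 - \left(\left(-10\right) \left(-8\right) + 0\right) = 42 - \left(80 + 0\right) = 42 - 80 = -38$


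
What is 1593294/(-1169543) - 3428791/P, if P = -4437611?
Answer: -3060300468121/5189976881773 ≈ -0.58966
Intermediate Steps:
1593294/(-1169543) - 3428791/P = 1593294/(-1169543) - 3428791/(-4437611) = 1593294*(-1/1169543) - 3428791*(-1/4437611) = -1593294/1169543 + 3428791/4437611 = -3060300468121/5189976881773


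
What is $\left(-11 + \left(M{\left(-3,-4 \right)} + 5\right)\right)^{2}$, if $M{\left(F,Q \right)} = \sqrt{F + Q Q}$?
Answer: $\left(6 - \sqrt{13}\right)^{2} \approx 5.7334$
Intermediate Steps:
$M{\left(F,Q \right)} = \sqrt{F + Q^{2}}$
$\left(-11 + \left(M{\left(-3,-4 \right)} + 5\right)\right)^{2} = \left(-11 + \left(\sqrt{-3 + \left(-4\right)^{2}} + 5\right)\right)^{2} = \left(-11 + \left(\sqrt{-3 + 16} + 5\right)\right)^{2} = \left(-11 + \left(\sqrt{13} + 5\right)\right)^{2} = \left(-11 + \left(5 + \sqrt{13}\right)\right)^{2} = \left(-6 + \sqrt{13}\right)^{2}$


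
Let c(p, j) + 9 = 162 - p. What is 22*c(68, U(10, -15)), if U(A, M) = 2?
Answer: 1870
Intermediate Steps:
c(p, j) = 153 - p (c(p, j) = -9 + (162 - p) = 153 - p)
22*c(68, U(10, -15)) = 22*(153 - 1*68) = 22*(153 - 68) = 22*85 = 1870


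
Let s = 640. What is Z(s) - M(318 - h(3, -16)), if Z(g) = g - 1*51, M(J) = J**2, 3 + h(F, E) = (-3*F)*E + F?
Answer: -29687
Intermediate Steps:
h(F, E) = -3 + F - 3*E*F (h(F, E) = -3 + ((-3*F)*E + F) = -3 + (-3*E*F + F) = -3 + (F - 3*E*F) = -3 + F - 3*E*F)
Z(g) = -51 + g (Z(g) = g - 51 = -51 + g)
Z(s) - M(318 - h(3, -16)) = (-51 + 640) - (318 - (-3 + 3 - 3*(-16)*3))**2 = 589 - (318 - (-3 + 3 + 144))**2 = 589 - (318 - 1*144)**2 = 589 - (318 - 144)**2 = 589 - 1*174**2 = 589 - 1*30276 = 589 - 30276 = -29687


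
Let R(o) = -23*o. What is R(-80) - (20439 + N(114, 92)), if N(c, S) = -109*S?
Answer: -8571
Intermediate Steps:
R(-80) - (20439 + N(114, 92)) = -23*(-80) - (20439 - 109*92) = 1840 - (20439 - 10028) = 1840 - 1*10411 = 1840 - 10411 = -8571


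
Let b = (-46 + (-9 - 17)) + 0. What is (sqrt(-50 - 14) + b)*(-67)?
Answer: 4824 - 536*I ≈ 4824.0 - 536.0*I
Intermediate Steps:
b = -72 (b = (-46 - 26) + 0 = -72 + 0 = -72)
(sqrt(-50 - 14) + b)*(-67) = (sqrt(-50 - 14) - 72)*(-67) = (sqrt(-64) - 72)*(-67) = (8*I - 72)*(-67) = (-72 + 8*I)*(-67) = 4824 - 536*I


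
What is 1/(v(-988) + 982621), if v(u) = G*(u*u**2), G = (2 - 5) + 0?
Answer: 1/2894273437 ≈ 3.4551e-10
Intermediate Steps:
G = -3 (G = -3 + 0 = -3)
v(u) = -3*u**3 (v(u) = -3*u*u**2 = -3*u**3)
1/(v(-988) + 982621) = 1/(-3*(-988)**3 + 982621) = 1/(-3*(-964430272) + 982621) = 1/(2893290816 + 982621) = 1/2894273437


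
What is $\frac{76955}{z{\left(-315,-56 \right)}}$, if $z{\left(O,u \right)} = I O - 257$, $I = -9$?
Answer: $\frac{76955}{2578} \approx 29.851$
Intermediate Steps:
$z{\left(O,u \right)} = -257 - 9 O$ ($z{\left(O,u \right)} = - 9 O - 257 = -257 - 9 O$)
$\frac{76955}{z{\left(-315,-56 \right)}} = \frac{76955}{-257 - -2835} = \frac{76955}{-257 + 2835} = \frac{76955}{2578}$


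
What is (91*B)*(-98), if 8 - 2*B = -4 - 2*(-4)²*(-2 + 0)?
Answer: 231868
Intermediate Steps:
B = -26 (B = 4 - (-4 - 2*(-4)²*(-2 + 0))/2 = 4 - (-4 - 32*(-2))/2 = 4 - (-4 - 2*(-32))/2 = 4 - (-4 + 64)/2 = 4 - ½*60 = 4 - 30 = -26)
(91*B)*(-98) = (91*(-26))*(-98) = -2366*(-98) = 231868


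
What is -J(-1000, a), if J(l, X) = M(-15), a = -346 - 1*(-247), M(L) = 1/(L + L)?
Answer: 1/30 ≈ 0.033333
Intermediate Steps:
M(L) = 1/(2*L)
a = -99 (a = -346 + 247 = -99)
J(l, X) = -1/30 (J(l, X) = (½)/(-15) = (½)*(-1/15) = -1/30)
-J(-1000, a) = -1*(-1/30) = 1/30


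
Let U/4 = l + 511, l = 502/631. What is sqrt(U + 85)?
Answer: sqrt(848951817)/631 ≈ 46.176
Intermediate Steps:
l = 502/631 (l = 502*(1/631) = 502/631 ≈ 0.79556)
U = 1291772/631 (U = 4*(502/631 + 511) = 4*(322943/631) = 1291772/631 ≈ 2047.2)
sqrt(U + 85) = sqrt(1291772/631 + 85) = sqrt(1345407/631) = sqrt(848951817)/631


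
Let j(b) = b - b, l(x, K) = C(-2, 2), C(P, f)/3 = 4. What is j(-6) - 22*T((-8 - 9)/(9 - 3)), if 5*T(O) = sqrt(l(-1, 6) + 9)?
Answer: -22*sqrt(21)/5 ≈ -20.163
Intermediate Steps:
C(P, f) = 12 (C(P, f) = 3*4 = 12)
l(x, K) = 12
T(O) = sqrt(21)/5 (T(O) = sqrt(12 + 9)/5 = sqrt(21)/5)
j(b) = 0
j(-6) - 22*T((-8 - 9)/(9 - 3)) = 0 - 22*sqrt(21)/5 = -22*sqrt(21)/5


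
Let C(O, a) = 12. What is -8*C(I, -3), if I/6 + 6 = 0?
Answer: -96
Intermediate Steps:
I = -36 (I = -36 + 6*0 = -36 + 0 = -36)
-8*C(I, -3) = -8*12 = -96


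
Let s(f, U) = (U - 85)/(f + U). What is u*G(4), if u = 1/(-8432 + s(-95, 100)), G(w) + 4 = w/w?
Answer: 3/8429 ≈ 0.00035591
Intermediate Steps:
s(f, U) = (-85 + U)/(U + f)
G(w) = -3 (G(w) = -4 + w/w = -4 + 1 = -3)
u = -1/8429 (u = 1/(-8432 + (-85 + 100)/(100 - 95)) = 1/(-8432 + 15/5) = 1/(-8432 + (1/5)*15) = 1/(-8432 + 3) = 1/(-8429) = -1/8429 ≈ -0.00011864)
u*G(4) = -1/8429*(-3) = 3/8429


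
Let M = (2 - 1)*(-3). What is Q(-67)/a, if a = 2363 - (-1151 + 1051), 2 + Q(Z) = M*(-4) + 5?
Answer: 5/821 ≈ 0.0060901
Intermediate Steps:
M = -3 (M = 1*(-3) = -3)
Q(Z) = 15 (Q(Z) = -2 + (-3*(-4) + 5) = -2 + (12 + 5) = -2 + 17 = 15)
a = 2463 (a = 2363 - 1*(-100) = 2363 + 100 = 2463)
Q(-67)/a = 15/2463 = 15*(1/2463) = 5/821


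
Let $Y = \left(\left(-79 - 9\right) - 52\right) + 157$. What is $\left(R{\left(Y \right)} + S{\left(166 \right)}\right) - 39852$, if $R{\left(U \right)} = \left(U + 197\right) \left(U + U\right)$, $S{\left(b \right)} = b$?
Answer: $-32410$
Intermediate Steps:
$Y = 17$ ($Y = \left(-88 - 52\right) + 157 = -140 + 157 = 17$)
$R{\left(U \right)} = 2 U \left(197 + U\right)$ ($R{\left(U \right)} = \left(197 + U\right) 2 U = 2 U \left(197 + U\right)$)
$\left(R{\left(Y \right)} + S{\left(166 \right)}\right) - 39852 = \left(2 \cdot 17 \left(197 + 17\right) + 166\right) - 39852 = \left(2 \cdot 17 \cdot 214 + 166\right) - 39852 = \left(7276 + 166\right) - 39852 = 7442 - 39852 = -32410$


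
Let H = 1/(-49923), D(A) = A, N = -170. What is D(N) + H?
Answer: -8486911/49923 ≈ -170.00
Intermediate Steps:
H = -1/49923 ≈ -2.0031e-5
D(N) + H = -170 - 1/49923 = -8486911/49923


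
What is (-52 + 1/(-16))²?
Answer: 693889/256 ≈ 2710.5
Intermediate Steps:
(-52 + 1/(-16))² = (-52 - 1/16)² = (-833/16)² = 693889/256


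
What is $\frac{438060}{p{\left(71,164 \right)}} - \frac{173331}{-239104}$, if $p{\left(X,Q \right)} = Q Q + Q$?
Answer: $\frac{1823870585}{107835904} \approx 16.913$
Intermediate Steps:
$p{\left(X,Q \right)} = Q + Q^{2}$ ($p{\left(X,Q \right)} = Q^{2} + Q = Q + Q^{2}$)
$\frac{438060}{p{\left(71,164 \right)}} - \frac{173331}{-239104} = \frac{438060}{164 \left(1 + 164\right)} - \frac{173331}{-239104} = \frac{438060}{164 \cdot 165} - - \frac{173331}{239104} = \frac{438060}{27060} + \frac{173331}{239104} = 438060 \cdot \frac{1}{27060} + \frac{173331}{239104} = \frac{7301}{451} + \frac{173331}{239104} = \frac{1823870585}{107835904}$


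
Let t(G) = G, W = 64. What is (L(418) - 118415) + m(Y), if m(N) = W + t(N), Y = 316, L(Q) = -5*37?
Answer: -118220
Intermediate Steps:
L(Q) = -185
m(N) = 64 + N
(L(418) - 118415) + m(Y) = (-185 - 118415) + (64 + 316) = -118600 + 380 = -118220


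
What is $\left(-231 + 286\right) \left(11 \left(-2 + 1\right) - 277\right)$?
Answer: $-15840$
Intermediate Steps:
$\left(-231 + 286\right) \left(11 \left(-2 + 1\right) - 277\right) = 55 \left(11 \left(-1\right) - 277\right) = 55 \left(-11 - 277\right) = 55 \left(-288\right) = -15840$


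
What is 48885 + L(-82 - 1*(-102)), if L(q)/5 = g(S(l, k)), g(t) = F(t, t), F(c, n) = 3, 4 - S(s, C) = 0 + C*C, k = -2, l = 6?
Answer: 48900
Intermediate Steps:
S(s, C) = 4 - C**2 (S(s, C) = 4 - (0 + C*C) = 4 - (0 + C**2) = 4 - C**2)
g(t) = 3
L(q) = 15 (L(q) = 5*3 = 15)
48885 + L(-82 - 1*(-102)) = 48885 + 15 = 48900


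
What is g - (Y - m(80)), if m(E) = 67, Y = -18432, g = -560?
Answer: 17939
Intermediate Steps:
g - (Y - m(80)) = -560 - (-18432 - 1*67) = -560 - (-18432 - 67) = -560 - 1*(-18499) = -560 + 18499 = 17939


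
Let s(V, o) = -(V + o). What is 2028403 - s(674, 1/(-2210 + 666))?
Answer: 3132894887/1544 ≈ 2.0291e+6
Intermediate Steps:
s(V, o) = -V - o
2028403 - s(674, 1/(-2210 + 666)) = 2028403 - (-1*674 - 1/(-2210 + 666)) = 2028403 - (-674 - 1/(-1544)) = 2028403 - (-674 - 1*(-1/1544)) = 2028403 - (-674 + 1/1544) = 2028403 - 1*(-1040655/1544) = 2028403 + 1040655/1544 = 3132894887/1544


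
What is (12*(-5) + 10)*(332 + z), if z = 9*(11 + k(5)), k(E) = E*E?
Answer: -32800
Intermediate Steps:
k(E) = E²
z = 324 (z = 9*(11 + 5²) = 9*(11 + 25) = 9*36 = 324)
(12*(-5) + 10)*(332 + z) = (12*(-5) + 10)*(332 + 324) = (-60 + 10)*656 = -50*656 = -32800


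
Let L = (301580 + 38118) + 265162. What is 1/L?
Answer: 1/604860 ≈ 1.6533e-6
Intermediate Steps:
L = 604860 (L = 339698 + 265162 = 604860)
1/L = 1/604860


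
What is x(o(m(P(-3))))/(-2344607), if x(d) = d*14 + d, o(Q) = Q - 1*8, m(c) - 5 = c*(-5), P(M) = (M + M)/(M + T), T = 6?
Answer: -105/2344607 ≈ -4.4784e-5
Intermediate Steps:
P(M) = 2*M/(6 + M) (P(M) = (M + M)/(M + 6) = (2*M)/(6 + M) = 2*M/(6 + M))
m(c) = 5 - 5*c (m(c) = 5 + c*(-5) = 5 - 5*c)
o(Q) = -8 + Q (o(Q) = Q - 8 = -8 + Q)
x(d) = 15*d (x(d) = 14*d + d = 15*d)
x(o(m(P(-3))))/(-2344607) = (15*(-8 + (5 - 10*(-3)/(6 - 3))))/(-2344607) = (15*(-8 + (5 - 10*(-3)/3)))*(-1/2344607) = (15*(-8 + (5 - 5*(-2))))*(-1/2344607) = (15*(-8 + (5 + 10)))*(-1/2344607) = (15*(-8 + 15))*(-1/2344607) = (15*7)*(-1/2344607) = 105*(-1/2344607) = -105/2344607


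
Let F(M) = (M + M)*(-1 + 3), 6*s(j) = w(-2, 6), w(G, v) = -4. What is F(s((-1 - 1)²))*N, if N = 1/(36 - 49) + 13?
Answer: -448/13 ≈ -34.462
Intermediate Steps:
s(j) = -⅔ (s(j) = (⅙)*(-4) = -⅔)
F(M) = 4*M (F(M) = (2*M)*2 = 4*M)
N = 168/13 (N = 1/(-13) + 13 = -1/13 + 13 = 168/13 ≈ 12.923)
F(s((-1 - 1)²))*N = (4*(-⅔))*(168/13) = -8/3*168/13 = -448/13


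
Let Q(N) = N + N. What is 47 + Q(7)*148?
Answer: 2119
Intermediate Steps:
Q(N) = 2*N
47 + Q(7)*148 = 47 + (2*7)*148 = 47 + 14*148 = 47 + 2072 = 2119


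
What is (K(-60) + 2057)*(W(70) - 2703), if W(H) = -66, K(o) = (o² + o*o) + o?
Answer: -25466493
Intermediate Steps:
K(o) = o + 2*o² (K(o) = (o² + o²) + o = 2*o² + o = o + 2*o²)
(K(-60) + 2057)*(W(70) - 2703) = (-60*(1 + 2*(-60)) + 2057)*(-66 - 2703) = (-60*(1 - 120) + 2057)*(-2769) = (-60*(-119) + 2057)*(-2769) = (7140 + 2057)*(-2769) = 9197*(-2769) = -25466493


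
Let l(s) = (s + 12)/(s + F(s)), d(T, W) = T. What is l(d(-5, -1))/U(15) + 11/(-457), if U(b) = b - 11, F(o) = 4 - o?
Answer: 3023/7312 ≈ 0.41343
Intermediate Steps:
l(s) = 3 + s/4 (l(s) = (s + 12)/(s + (4 - s)) = (12 + s)/4 = (12 + s)*(¼) = 3 + s/4)
U(b) = -11 + b
l(d(-5, -1))/U(15) + 11/(-457) = (3 + (¼)*(-5))/(-11 + 15) + 11/(-457) = (3 - 5/4)/4 + 11*(-1/457) = (7/4)*(¼) - 11/457 = 7/16 - 11/457 = 3023/7312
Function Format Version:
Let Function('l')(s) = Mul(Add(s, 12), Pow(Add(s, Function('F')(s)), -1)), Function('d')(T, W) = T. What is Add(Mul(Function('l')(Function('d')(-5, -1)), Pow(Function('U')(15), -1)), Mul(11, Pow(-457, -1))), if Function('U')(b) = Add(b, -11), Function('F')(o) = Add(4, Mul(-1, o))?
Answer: Rational(3023, 7312) ≈ 0.41343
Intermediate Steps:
Function('l')(s) = Add(3, Mul(Rational(1, 4), s)) (Function('l')(s) = Mul(Add(s, 12), Pow(Add(s, Add(4, Mul(-1, s))), -1)) = Mul(Add(12, s), Pow(4, -1)) = Mul(Add(12, s), Rational(1, 4)) = Add(3, Mul(Rational(1, 4), s)))
Function('U')(b) = Add(-11, b)
Add(Mul(Function('l')(Function('d')(-5, -1)), Pow(Function('U')(15), -1)), Mul(11, Pow(-457, -1))) = Add(Mul(Add(3, Mul(Rational(1, 4), -5)), Pow(Add(-11, 15), -1)), Mul(11, Pow(-457, -1))) = Add(Mul(Add(3, Rational(-5, 4)), Pow(4, -1)), Mul(11, Rational(-1, 457))) = Add(Mul(Rational(7, 4), Rational(1, 4)), Rational(-11, 457)) = Add(Rational(7, 16), Rational(-11, 457)) = Rational(3023, 7312)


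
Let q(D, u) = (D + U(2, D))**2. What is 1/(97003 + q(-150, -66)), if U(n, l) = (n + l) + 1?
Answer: 1/185212 ≈ 5.3992e-6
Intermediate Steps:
U(n, l) = 1 + l + n (U(n, l) = (l + n) + 1 = 1 + l + n)
q(D, u) = (3 + 2*D)**2 (q(D, u) = (D + (1 + D + 2))**2 = (D + (3 + D))**2 = (3 + 2*D)**2)
1/(97003 + q(-150, -66)) = 1/(97003 + (3 + 2*(-150))**2) = 1/(97003 + (3 - 300)**2) = 1/(97003 + (-297)**2) = 1/(97003 + 88209) = 1/185212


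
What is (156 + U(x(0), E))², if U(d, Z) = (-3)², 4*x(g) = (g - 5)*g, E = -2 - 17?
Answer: 27225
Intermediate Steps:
E = -19
x(g) = g*(-5 + g)/4 (x(g) = ((g - 5)*g)/4 = ((-5 + g)*g)/4 = (g*(-5 + g))/4 = g*(-5 + g)/4)
U(d, Z) = 9
(156 + U(x(0), E))² = (156 + 9)² = 165² = 27225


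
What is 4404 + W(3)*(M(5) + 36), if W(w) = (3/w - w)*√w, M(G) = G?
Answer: 4404 - 82*√3 ≈ 4262.0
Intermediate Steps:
W(w) = √w*(-w + 3/w) (W(w) = (-w + 3/w)*√w = √w*(-w + 3/w))
4404 + W(3)*(M(5) + 36) = 4404 + ((3 - 1*3²)/√3)*(5 + 36) = 4404 + ((√3/3)*(3 - 1*9))*41 = 4404 + ((√3/3)*(3 - 9))*41 = 4404 + ((√3/3)*(-6))*41 = 4404 - 2*√3*41 = 4404 - 82*√3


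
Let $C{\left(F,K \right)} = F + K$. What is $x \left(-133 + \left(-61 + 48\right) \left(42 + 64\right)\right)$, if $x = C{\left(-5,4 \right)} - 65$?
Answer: $99726$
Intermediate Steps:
$x = -66$ ($x = \left(-5 + 4\right) - 65 = -1 - 65 = -66$)
$x \left(-133 + \left(-61 + 48\right) \left(42 + 64\right)\right) = - 66 \left(-133 + \left(-61 + 48\right) \left(42 + 64\right)\right) = - 66 \left(-133 - 1378\right) = \left(-66\right) \left(-1511\right) = 99726$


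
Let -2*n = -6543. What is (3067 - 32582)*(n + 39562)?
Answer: -2528461505/2 ≈ -1.2642e+9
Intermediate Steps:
n = 6543/2 (n = -½*(-6543) = 6543/2 ≈ 3271.5)
(3067 - 32582)*(n + 39562) = (3067 - 32582)*(6543/2 + 39562) = -29515*85667/2 = -2528461505/2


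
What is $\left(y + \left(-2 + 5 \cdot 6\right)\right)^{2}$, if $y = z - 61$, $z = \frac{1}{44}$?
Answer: $\frac{2105401}{1936} \approx 1087.5$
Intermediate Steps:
$z = \frac{1}{44} \approx 0.022727$
$y = - \frac{2683}{44}$ ($y = \frac{1}{44} - 61 = - \frac{2683}{44} \approx -60.977$)
$\left(y + \left(-2 + 5 \cdot 6\right)\right)^{2} = \left(- \frac{2683}{44} + \left(-2 + 5 \cdot 6\right)\right)^{2} = \left(- \frac{2683}{44} + \left(-2 + 30\right)\right)^{2} = \left(- \frac{2683}{44} + 28\right)^{2} = \left(- \frac{1451}{44}\right)^{2} = \frac{2105401}{1936}$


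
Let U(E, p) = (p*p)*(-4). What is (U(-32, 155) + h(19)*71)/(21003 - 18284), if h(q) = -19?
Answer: -97449/2719 ≈ -35.840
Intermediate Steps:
U(E, p) = -4*p² (U(E, p) = p²*(-4) = -4*p²)
(U(-32, 155) + h(19)*71)/(21003 - 18284) = (-4*155² - 19*71)/(21003 - 18284) = (-4*24025 - 1349)/2719 = (-96100 - 1349)*(1/2719) = -97449*1/2719 = -97449/2719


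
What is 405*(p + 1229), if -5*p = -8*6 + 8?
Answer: 500985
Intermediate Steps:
p = 8 (p = -(-8*6 + 8)/5 = -(-48 + 8)/5 = -⅕*(-40) = 8)
405*(p + 1229) = 405*(8 + 1229) = 405*1237 = 500985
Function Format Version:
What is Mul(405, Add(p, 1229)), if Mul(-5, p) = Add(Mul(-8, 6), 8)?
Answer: 500985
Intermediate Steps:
p = 8 (p = Mul(Rational(-1, 5), Add(Mul(-8, 6), 8)) = Mul(Rational(-1, 5), Add(-48, 8)) = Mul(Rational(-1, 5), -40) = 8)
Mul(405, Add(p, 1229)) = Mul(405, Add(8, 1229)) = Mul(405, 1237) = 500985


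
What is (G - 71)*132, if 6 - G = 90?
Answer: -20460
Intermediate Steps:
G = -84 (G = 6 - 1*90 = 6 - 90 = -84)
(G - 71)*132 = (-84 - 71)*132 = -155*132 = -20460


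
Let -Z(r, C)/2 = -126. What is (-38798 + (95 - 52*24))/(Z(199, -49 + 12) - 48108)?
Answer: 13317/15952 ≈ 0.83482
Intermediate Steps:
Z(r, C) = 252 (Z(r, C) = -2*(-126) = 252)
(-38798 + (95 - 52*24))/(Z(199, -49 + 12) - 48108) = (-38798 + (95 - 52*24))/(252 - 48108) = (-38798 + (95 - 1248))/(-47856) = (-38798 - 1153)*(-1/47856) = -39951*(-1/47856) = 13317/15952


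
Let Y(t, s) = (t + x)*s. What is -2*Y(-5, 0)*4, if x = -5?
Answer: 0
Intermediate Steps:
Y(t, s) = s*(-5 + t) (Y(t, s) = (t - 5)*s = (-5 + t)*s = s*(-5 + t))
-2*Y(-5, 0)*4 = -0*(-5 - 5)*4 = -0*(-10)*4 = -2*0*4 = 0*4 = 0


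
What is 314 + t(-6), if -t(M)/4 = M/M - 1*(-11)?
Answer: 266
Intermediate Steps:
t(M) = -48 (t(M) = -4*(M/M - 1*(-11)) = -4*(1 + 11) = -4*12 = -48)
314 + t(-6) = 314 - 48 = 266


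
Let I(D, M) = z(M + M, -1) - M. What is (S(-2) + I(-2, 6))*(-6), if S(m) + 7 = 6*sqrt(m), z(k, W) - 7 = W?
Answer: 42 - 36*I*sqrt(2) ≈ 42.0 - 50.912*I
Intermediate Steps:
z(k, W) = 7 + W
S(m) = -7 + 6*sqrt(m)
I(D, M) = 6 - M (I(D, M) = (7 - 1) - M = 6 - M)
(S(-2) + I(-2, 6))*(-6) = ((-7 + 6*sqrt(-2)) + (6 - 1*6))*(-6) = ((-7 + 6*(I*sqrt(2))) + (6 - 6))*(-6) = ((-7 + 6*I*sqrt(2)) + 0)*(-6) = (-7 + 6*I*sqrt(2))*(-6) = 42 - 36*I*sqrt(2)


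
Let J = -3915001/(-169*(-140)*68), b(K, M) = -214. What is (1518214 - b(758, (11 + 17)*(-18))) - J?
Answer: 2442972355641/1608880 ≈ 1.5184e+6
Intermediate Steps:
J = -3915001/1608880 (J = -3915001/(23660*68) = -3915001/1608880 ≈ -2.4334)
(1518214 - b(758, (11 + 17)*(-18))) - J = (1518214 - 1*(-214)) - 1*(-3915001/1608880) = (1518214 + 214) + 3915001/1608880 = 1518428 + 3915001/1608880 = 2442972355641/1608880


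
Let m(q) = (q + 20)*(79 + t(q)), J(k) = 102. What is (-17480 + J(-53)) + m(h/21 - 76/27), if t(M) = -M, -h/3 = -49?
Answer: -11349502/729 ≈ -15569.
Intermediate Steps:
h = 147 (h = -3*(-49) = 147)
m(q) = (20 + q)*(79 - q) (m(q) = (q + 20)*(79 - q) = (20 + q)*(79 - q))
(-17480 + J(-53)) + m(h/21 - 76/27) = (-17480 + 102) + (1580 - (147/21 - 76/27)**2 + 59*(147/21 - 76/27)) = -17378 + (1580 - (147*(1/21) - 76*1/27)**2 + 59*(147*(1/21) - 76*1/27)) = -17378 + (1580 - (7 - 76/27)**2 + 59*(7 - 76/27)) = -17378 + (1580 - (113/27)**2 + 59*(113/27)) = -17378 + (1580 - 1*12769/729 + 6667/27) = -17378 + (1580 - 12769/729 + 6667/27) = -17378 + 1319060/729 = -11349502/729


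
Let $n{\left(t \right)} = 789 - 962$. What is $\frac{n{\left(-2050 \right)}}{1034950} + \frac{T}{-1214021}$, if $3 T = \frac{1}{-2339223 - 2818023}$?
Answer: $- \frac{812365391506301}{4859870301775876275} \approx -0.00016716$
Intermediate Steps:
$n{\left(t \right)} = -173$
$T = - \frac{1}{15471738}$ ($T = \frac{1}{3 \left(-2339223 - 2818023\right)} = \frac{1}{3 \left(-5157246\right)} = \frac{1}{3} \left(- \frac{1}{5157246}\right) = - \frac{1}{15471738} \approx -6.4634 \cdot 10^{-8}$)
$\frac{n{\left(-2050 \right)}}{1034950} + \frac{T}{-1214021} = - \frac{173}{1034950} - \frac{1}{15471738 \left(-1214021\right)} = \left(-173\right) \frac{1}{1034950} - - \frac{1}{18783014838498} = - \frac{173}{1034950} + \frac{1}{18783014838498} = - \frac{812365391506301}{4859870301775876275}$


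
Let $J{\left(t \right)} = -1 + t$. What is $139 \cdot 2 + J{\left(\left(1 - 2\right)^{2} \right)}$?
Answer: $278$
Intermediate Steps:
$139 \cdot 2 + J{\left(\left(1 - 2\right)^{2} \right)} = 139 \cdot 2 - \left(1 - \left(1 - 2\right)^{2}\right) = 278 - \left(1 - \left(-1\right)^{2}\right) = 278 + \left(-1 + 1\right) = 278 + 0 = 278$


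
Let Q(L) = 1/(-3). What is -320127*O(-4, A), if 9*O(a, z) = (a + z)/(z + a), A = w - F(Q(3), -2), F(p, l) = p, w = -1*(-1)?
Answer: -106709/3 ≈ -35570.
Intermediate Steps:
Q(L) = -⅓
w = 1
A = 4/3 (A = 1 - 1*(-⅓) = 1 + ⅓ = 4/3 ≈ 1.3333)
O(a, z) = ⅑ (O(a, z) = ((a + z)/(z + a))/9 = ((a + z)/(a + z))/9 = (⅑)*1 = ⅑)
-320127*O(-4, A) = -320127*⅑ = -106709/3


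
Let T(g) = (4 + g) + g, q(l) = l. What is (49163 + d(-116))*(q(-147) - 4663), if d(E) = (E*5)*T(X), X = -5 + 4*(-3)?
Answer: -320168030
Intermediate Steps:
X = -17 (X = -5 - 12 = -17)
T(g) = 4 + 2*g
d(E) = -150*E (d(E) = (E*5)*(4 + 2*(-17)) = (5*E)*(4 - 34) = (5*E)*(-30) = -150*E)
(49163 + d(-116))*(q(-147) - 4663) = (49163 - 150*(-116))*(-147 - 4663) = (49163 + 17400)*(-4810) = 66563*(-4810) = -320168030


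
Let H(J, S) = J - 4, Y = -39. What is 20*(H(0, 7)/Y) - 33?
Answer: -1207/39 ≈ -30.949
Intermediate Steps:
H(J, S) = -4 + J
20*(H(0, 7)/Y) - 33 = 20*((-4 + 0)/(-39)) - 33 = 20*(-4*(-1/39)) - 33 = 20*(4/39) - 33 = 80/39 - 33 = -1207/39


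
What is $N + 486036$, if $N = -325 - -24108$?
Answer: $509819$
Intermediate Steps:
$N = 23783$ ($N = -325 + 24108 = 23783$)
$N + 486036 = 23783 + 486036 = 509819$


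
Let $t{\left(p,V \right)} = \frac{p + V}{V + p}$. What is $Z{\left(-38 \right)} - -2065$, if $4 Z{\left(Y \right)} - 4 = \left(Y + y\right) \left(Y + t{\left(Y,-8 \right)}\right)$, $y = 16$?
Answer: $\frac{4539}{2} \approx 2269.5$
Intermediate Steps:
$t{\left(p,V \right)} = 1$ ($t{\left(p,V \right)} = \frac{V + p}{V + p} = 1$)
$Z{\left(Y \right)} = 1 + \frac{\left(1 + Y\right) \left(16 + Y\right)}{4}$ ($Z{\left(Y \right)} = 1 + \frac{\left(Y + 16\right) \left(Y + 1\right)}{4} = 1 + \frac{\left(16 + Y\right) \left(1 + Y\right)}{4} = 1 + \frac{\left(1 + Y\right) \left(16 + Y\right)}{4}$)
$Z{\left(-38 \right)} - -2065 = \left(5 + \frac{\left(-38\right)^{2}}{4} + \frac{17}{4} \left(-38\right)\right) - -2065 = \left(5 + \frac{1}{4} \cdot 1444 - \frac{323}{2}\right) + 2065 = \left(5 + 361 - \frac{323}{2}\right) + 2065 = \frac{409}{2} + 2065 = \frac{4539}{2}$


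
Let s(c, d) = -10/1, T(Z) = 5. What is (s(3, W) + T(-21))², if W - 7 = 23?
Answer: 25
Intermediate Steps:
W = 30 (W = 7 + 23 = 30)
s(c, d) = -10 (s(c, d) = -10*1 = -10)
(s(3, W) + T(-21))² = (-10 + 5)² = (-5)² = 25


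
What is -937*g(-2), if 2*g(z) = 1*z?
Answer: 937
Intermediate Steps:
g(z) = z/2 (g(z) = (1*z)/2 = z/2)
-937*g(-2) = -937*(-2)/2 = -937*(-1) = 937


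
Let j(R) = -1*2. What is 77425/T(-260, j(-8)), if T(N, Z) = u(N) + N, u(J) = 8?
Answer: -77425/252 ≈ -307.24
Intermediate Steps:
j(R) = -2
T(N, Z) = 8 + N
77425/T(-260, j(-8)) = 77425/(8 - 260) = 77425/(-252) = 77425*(-1/252) = -77425/252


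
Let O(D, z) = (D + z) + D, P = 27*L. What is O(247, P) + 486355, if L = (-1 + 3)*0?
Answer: 486849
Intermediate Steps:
L = 0 (L = 2*0 = 0)
P = 0 (P = 27*0 = 0)
O(D, z) = z + 2*D
O(247, P) + 486355 = (0 + 2*247) + 486355 = (0 + 494) + 486355 = 494 + 486355 = 486849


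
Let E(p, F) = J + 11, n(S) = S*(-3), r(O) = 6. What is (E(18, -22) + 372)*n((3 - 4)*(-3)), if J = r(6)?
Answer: -3501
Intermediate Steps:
J = 6
n(S) = -3*S
E(p, F) = 17 (E(p, F) = 6 + 11 = 17)
(E(18, -22) + 372)*n((3 - 4)*(-3)) = (17 + 372)*(-3*(3 - 4)*(-3)) = 389*(-(-3)*(-3)) = 389*(-3*3) = 389*(-9) = -3501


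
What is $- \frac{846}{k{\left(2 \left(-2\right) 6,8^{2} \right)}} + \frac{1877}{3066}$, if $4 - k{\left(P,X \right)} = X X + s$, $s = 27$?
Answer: $\frac{3441733}{4209618} \approx 0.81759$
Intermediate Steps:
$k{\left(P,X \right)} = -23 - X^{2}$ ($k{\left(P,X \right)} = 4 - \left(X X + 27\right) = 4 - \left(X^{2} + 27\right) = 4 - \left(27 + X^{2}\right) = -23 - X^{2}$)
$- \frac{846}{k{\left(2 \left(-2\right) 6,8^{2} \right)}} + \frac{1877}{3066} = - \frac{846}{-23 - \left(8^{2}\right)^{2}} + \frac{1877}{3066} = - \frac{846}{-23 - 64^{2}} + 1877 \cdot \frac{1}{3066} = - \frac{846}{-23 - 4096} + \frac{1877}{3066} = - \frac{846}{-4119} + \frac{1877}{3066} = \left(-846\right) \left(- \frac{1}{4119}\right) + \frac{1877}{3066} = \frac{282}{1373} + \frac{1877}{3066} = \frac{3441733}{4209618}$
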